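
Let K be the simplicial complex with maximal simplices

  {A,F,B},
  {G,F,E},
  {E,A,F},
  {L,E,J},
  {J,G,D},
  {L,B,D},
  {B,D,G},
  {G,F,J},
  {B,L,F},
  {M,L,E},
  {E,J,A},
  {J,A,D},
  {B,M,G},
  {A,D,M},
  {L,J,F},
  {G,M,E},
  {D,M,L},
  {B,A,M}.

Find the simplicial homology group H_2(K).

H_2 ≅ 0.

Fix the vertex order A < B < D < E < F < G < J < L < M and write every simplex with vertices in increasing order. Then dim K = 2 and the simplices of K are:

  0-simplices (9): A, B, D, E, F, G, J, L, M
  1-simplices (27): AB, AD, AE, AF, AJ, AM, BD, BF, BG, BL, BM, DG, DJ, DL, DM, EF, EG, EJ, EL, EM, FG, FJ, FL, GJ, GM, JL, LM
  2-simplices (18): ABF, ABM, ADJ, ADM, AEF, AEJ, BDG, BDL, BFL, BGM, DGJ, DLM, EFG, EGM, EJL, ELM, FGJ, FJL

Hence C_0 ≅ Z^9, C_1 ≅ Z^27, C_2 ≅ Z^18.

The boundary map ∂_1: C_1 → C_0 sends each edge [p,q] (with p < q) to q − p.
The resulting 9×27 matrix has rank 8, and its Smith normal form has invariant factors (1,1,1,1,1,1,1,1).

The boundary map ∂_2: C_2 → C_1 acts by ∂[p,q,r] = [q,r] − [p,r] + [p,q]. For instance
  ∂ABF = BF − AF + AB,
  ∂EFG = FG − EG + EF.
The 27×18 boundary matrix has rank 18 and Smith normal form diag(1,1,1,1,1,1,1,1,1,1,1,1,1,1,1,1,1,2).

Reading off H_k = ker ∂_k / im ∂_{k+1}:

  H_2: rank ker ∂_2 − rank ∂_3 = (18 − 18) − 0 = 0, and there is no ∂_3, so H_2 ≅ 0.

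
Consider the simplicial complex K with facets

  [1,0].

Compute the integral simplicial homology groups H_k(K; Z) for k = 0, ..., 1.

We work with the vertex ordering 0 < 1. The simplices of K, each written with vertices in increasing order, are:

  0-simplices (2): [0], [1]
  1-simplices (1): [0,1]

giving chain groups C_0 ≅ Z^2, C_1 ≅ Z^1.

Boundary ∂_1: C_1 → C_0 is given by ∂[p,q] = [q] − [p]. For instance
  ∂[0,1] = [1] − [0].
The resulting 2×1 matrix has rank 1, and its Smith normal form has invariant factors (1).

Computing H_k = (kernel of ∂_k) / (image of ∂_{k+1}):

  H_0: rank C_0 − rank ∂_1 = 2 − 1 = 1, and the invariant factors of ∂_1 are all 1, so H_0 = Z.
  H_1: rank ker ∂_1 − rank ∂_2 = (1 − 1) − 0 = 0, and there is no ∂_2, so H_1 = 0.

As a check, the Euler characteristic is 2 − 1 = 1, which agrees with 1 − 0 = 1.

H_0 = Z,  H_1 = 0.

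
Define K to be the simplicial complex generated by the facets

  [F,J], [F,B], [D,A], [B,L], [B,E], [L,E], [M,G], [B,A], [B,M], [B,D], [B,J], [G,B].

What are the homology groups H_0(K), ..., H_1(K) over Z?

Take the total order A < B < D < E < F < G < J < L < M on the vertex set. Then K (dimension 1) consists of the simplices:

  0-simplices (9): A, B, D, E, F, G, J, L, M
  1-simplices (12): AB, AD, BD, BE, BF, BG, BJ, BL, BM, EL, FJ, GM

Hence C_0 ≅ Z^9, C_1 ≅ Z^12.

∂_1: C_1 → C_0 sends each edge [p,q] (with p < q) to q − p.
This gives a 9×12 integer matrix of rank 8; reducing to Smith normal form yields diagonal entries (1,1,1,1,1,1,1,1).

Now H_k = ker ∂_k / im ∂_{k+1}, so:

  H_0: rank C_0 − rank ∂_1 = 9 − 8 = 1, and the invariant factors of ∂_1 are all 1, so H_0 = Z.
  H_1: rank ker ∂_1 − rank ∂_2 = (12 − 8) − 0 = 4, and there is no ∂_2, so H_1 = Z^4.

(K is a triangulation of a wedge of 4 circles.)

H_0 ≅ Z,  H_1 ≅ Z^4.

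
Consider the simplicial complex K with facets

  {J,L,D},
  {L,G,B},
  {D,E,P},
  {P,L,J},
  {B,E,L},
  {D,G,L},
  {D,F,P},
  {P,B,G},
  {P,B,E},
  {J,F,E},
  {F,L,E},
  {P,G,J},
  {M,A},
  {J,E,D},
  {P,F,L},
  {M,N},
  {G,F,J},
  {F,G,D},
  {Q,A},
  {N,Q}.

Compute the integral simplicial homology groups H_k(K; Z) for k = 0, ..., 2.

H_0 ≅ Z^2,  H_1 ≅ Z^3,  H_2 ≅ Z.

Order the vertices as A < B < D < E < F < G < J < L < M < N < P < Q. Listing each simplex with vertices in this order, K has dimension 2 with simplices:

  0-simplices (12): A, B, D, E, F, G, J, L, M, N, P, Q
  1-simplices (28): AM, AQ, BE, BG, BL, BP, DE, DF, DG, DJ, DL, DP, EF, EJ, EL, EP, FG, FJ, FL, FP, GJ, GL, GP, JL, JP, LP, MN, NQ
  2-simplices (16): BEL, BEP, BGL, BGP, DEJ, DEP, DFG, DFP, DGL, DJL, EFJ, EFL, FGJ, FLP, GJP, JLP

giving chain groups C_0 ≅ Z^12, C_1 ≅ Z^28, C_2 ≅ Z^16.

∂_1: C_1 → C_0 is given by ∂[p,q] = [q] − [p]. For instance
  ∂AM = M − A.
This gives a 12×28 integer matrix of rank 10; reducing to Smith normal form yields diagonal entries (1,1,1,1,1,1,1,1,1,1).

∂_2: C_2 → C_1 acts by ∂[p,q,r] = [q,r] − [p,r] + [p,q]. For instance
  ∂GJP = JP − GP + GJ,
  ∂EFJ = FJ − EJ + EF.
The resulting 28×16 matrix has rank 15, and its Smith normal form has invariant factors (1,1,1,1,1,1,1,1,1,1,1,1,1,1,1).

From H_k ≅ ker(∂_k) / im(∂_{k+1}) we obtain:

  H_0: rank C_0 − rank ∂_1 = 12 − 10 = 2, and the invariant factors of ∂_1 are all 1, so H_0 ≅ Z^2.
  H_1: rank ker ∂_1 − rank ∂_2 = (28 − 10) − 15 = 3, and the invariant factors of ∂_2 are all 1, so H_1 ≅ Z^3.
  H_2: rank ker ∂_2 − rank ∂_3 = (16 − 15) − 0 = 1, and there is no ∂_3, so H_2 ≅ Z.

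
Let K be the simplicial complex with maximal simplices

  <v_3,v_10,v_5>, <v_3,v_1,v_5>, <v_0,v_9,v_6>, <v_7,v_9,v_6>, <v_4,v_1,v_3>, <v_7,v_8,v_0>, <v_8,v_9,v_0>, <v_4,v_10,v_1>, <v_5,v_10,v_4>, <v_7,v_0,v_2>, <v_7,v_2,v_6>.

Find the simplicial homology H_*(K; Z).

H_0 ≅ Z^2,  H_1 ≅ Z^2,  H_2 = 0.

Fix the vertex order v_0 < v_1 < v_2 < v_3 < v_4 < v_5 < v_6 < v_7 < v_8 < v_9 < v_10 and write every simplex with vertices in increasing order. Then dim K = 2 and the simplices of K are:

  0-simplices (11): [v_0], [v_1], [v_2], [v_3], [v_4], [v_5], [v_6], [v_7], [v_8], [v_9], [v_10]
  1-simplices (22): (22 of them)
  2-simplices (11): (11 of them)

Hence C_0 ≅ Z^11, C_1 ≅ Z^22, C_2 ≅ Z^11.

∂_1: C_1 → C_0 sends each edge [p,q] (with p < q) to q − p.
This gives a 11×22 integer matrix of rank 9; reducing to Smith normal form yields diagonal entries (1,1,1,1,1,1,1,1,1).

The boundary map ∂_2: C_2 → C_1 maps a triangle to the signed sum of its edges. For instance
  ∂[v_1,v_3,v_5] = [v_3,v_5] − [v_1,v_5] + [v_1,v_3],
  ∂[v_3,v_5,v_10] = [v_5,v_10] − [v_3,v_10] + [v_3,v_5].
This gives a 22×11 integer matrix of rank 11; reducing to Smith normal form yields diagonal entries (1,1,1,1,1,1,1,1,1,1,1).

Now H_k = ker ∂_k / im ∂_{k+1}, so:

  H_0: rank C_0 − rank ∂_1 = 11 − 9 = 2, and the invariant factors of ∂_1 are all 1, so H_0 ≅ Z^2.
  H_1: rank ker ∂_1 − rank ∂_2 = (22 − 9) − 11 = 2, and the invariant factors of ∂_2 are all 1, so H_1 ≅ Z^2.
  H_2: rank ker ∂_2 − rank ∂_3 = (11 − 11) − 0 = 0, and there is no ∂_3, so H_2 ≅ 0.

(K is a triangulation of the disjoint union of the cylinder S^1 x I and the Möbius band.)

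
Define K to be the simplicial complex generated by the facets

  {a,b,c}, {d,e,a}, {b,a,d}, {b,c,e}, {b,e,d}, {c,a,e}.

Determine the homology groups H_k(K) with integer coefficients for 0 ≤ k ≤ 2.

H_0 ≅ Z,  H_1 = 0,  H_2 ≅ Z.

Take the total order a < b < c < d < e on the vertex set. Then K (dimension 2) consists of the simplices:

  0-simplices (5): a, b, c, d, e
  1-simplices (9): ab, ac, ad, ae, bc, bd, be, ce, de
  2-simplices (6): abc, abd, ace, ade, bce, bde

Hence C_0 ≅ Z^5, C_1 ≅ Z^9, C_2 ≅ Z^6.

The boundary map ∂_1: C_1 → C_0 maps an edge to its endpoints' difference, ∂[p,q] = q − p. For instance
  ∂ac = c − a.
This gives a 5×9 integer matrix of rank 4; reducing to Smith normal form yields diagonal entries (1,1,1,1).

The boundary map ∂_2: C_2 → C_1 maps a triangle to the signed sum of its edges. For instance
  ∂bde = de − be + bd,
  ∂ace = ce − ae + ac.
As a 9×6 matrix over Z this has rank 5, with invariant factors (1,1,1,1,1).

Computing H_k = (kernel of ∂_k) / (image of ∂_{k+1}):

  H_0: rank C_0 − rank ∂_1 = 5 − 4 = 1, and the invariant factors of ∂_1 are all 1, so H_0 ≅ Z.
  H_1: rank ker ∂_1 − rank ∂_2 = (9 − 4) − 5 = 0, and the invariant factors of ∂_2 are all 1, so H_1 ≅ 0.
  H_2: rank ker ∂_2 − rank ∂_3 = (6 − 5) − 0 = 1, and there is no ∂_3, so H_2 ≅ Z.

As a check, the Euler characteristic is 5 − 9 + 6 = 2, which agrees with 1 − 0 + 1 = 2.
(K is a triangulation of the 2-sphere S^2.)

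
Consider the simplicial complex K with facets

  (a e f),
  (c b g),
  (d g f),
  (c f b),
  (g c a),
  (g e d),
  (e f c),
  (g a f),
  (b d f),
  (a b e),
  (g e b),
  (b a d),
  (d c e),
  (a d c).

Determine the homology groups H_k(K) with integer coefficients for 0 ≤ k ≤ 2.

Order the vertices as a < b < c < d < e < f < g. Listing each simplex with vertices in this order, K has dimension 2 with simplices:

  0-simplices (7): a, b, c, d, e, f, g
  1-simplices (21): ab, ac, ad, ae, af, ag, bc, bd, be, bf, bg, cd, ce, cf, cg, de, df, dg, ef, eg, fg
  2-simplices (14): abd, abe, acd, acg, aef, afg, bcf, bcg, bdf, beg, cde, cef, deg, dfg

giving chain groups C_0 ≅ Z^7, C_1 ≅ Z^21, C_2 ≅ Z^14.

Boundary ∂_1: C_1 → C_0 sends each edge [p,q] (with p < q) to q − p.
This gives a 7×21 integer matrix of rank 6; reducing to Smith normal form yields diagonal entries (1,1,1,1,1,1).

Boundary ∂_2: C_2 → C_1 sends each 2-simplex [p,q,r] to [q,r] − [p,r] + [p,q]. For instance
  ∂bcf = cf − bf + bc,
  ∂dfg = fg − dg + df.
As a 21×14 matrix over Z this has rank 13, with invariant factors (1,1,1,1,1,1,1,1,1,1,1,1,1).

Reading off H_k = ker ∂_k / im ∂_{k+1}:

  H_0: rank C_0 − rank ∂_1 = 7 − 6 = 1, and the invariant factors of ∂_1 are all 1, so H_0 = Z.
  H_1: rank ker ∂_1 − rank ∂_2 = (21 − 6) − 13 = 2, and the invariant factors of ∂_2 are all 1, so H_1 = Z^2.
  H_2: rank ker ∂_2 − rank ∂_3 = (14 − 13) − 0 = 1, and there is no ∂_3, so H_2 = Z.

H_0 ≅ Z,  H_1 ≅ Z^2,  H_2 ≅ Z.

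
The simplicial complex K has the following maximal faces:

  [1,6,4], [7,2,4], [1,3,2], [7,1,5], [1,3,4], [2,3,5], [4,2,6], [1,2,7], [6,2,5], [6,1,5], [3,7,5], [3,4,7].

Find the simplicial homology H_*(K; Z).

H_0 = Z,  H_1 = Z/2,  H_2 = 0.

Take the total order 1 < 2 < 3 < 4 < 5 < 6 < 7 on the vertex set. Then K (dimension 2) consists of the simplices:

  0-simplices (7): [1], [2], [3], [4], [5], [6], [7]
  1-simplices (18): [1,2], [1,3], [1,4], [1,5], [1,6], [1,7], [2,3], [2,4], [2,5], [2,6], [2,7], [3,4], [3,5], [3,7], [4,6], [4,7], [5,6], [5,7]
  2-simplices (12): [1,2,3], [1,2,7], [1,3,4], [1,4,6], [1,5,6], [1,5,7], [2,3,5], [2,4,6], [2,4,7], [2,5,6], [3,4,7], [3,5,7]

giving chain groups C_0 ≅ Z^7, C_1 ≅ Z^18, C_2 ≅ Z^12.

Boundary ∂_1: C_1 → C_0 maps an edge to its endpoints' difference, ∂[p,q] = q − p. For instance
  ∂[2,3] = [3] − [2].
This gives a 7×18 integer matrix of rank 6; reducing to Smith normal form yields diagonal entries (1,1,1,1,1,1).

The boundary map ∂_2: C_2 → C_1 sends each 2-simplex [p,q,r] to [q,r] − [p,r] + [p,q]. For instance
  ∂[2,4,7] = [4,7] − [2,7] + [2,4],
  ∂[1,5,7] = [5,7] − [1,7] + [1,5].
The 18×12 boundary matrix has rank 12 and Smith normal form diag(1,1,1,1,1,1,1,1,1,1,1,2).

Now H_k = ker ∂_k / im ∂_{k+1}, so:

  H_0: rank C_0 − rank ∂_1 = 7 − 6 = 1, and the invariant factors of ∂_1 are all 1, so H_0 = Z.
  H_1: rank ker ∂_1 − rank ∂_2 = (18 − 6) − 12 = 0, and ∂_2 has invariant factor 2 > 1, so H_1 = Z/2.
  H_2: rank ker ∂_2 − rank ∂_3 = (12 − 12) − 0 = 0, and there is no ∂_3, so H_2 = 0.

As a check, the Euler characteristic is 7 − 18 + 12 = 1, which agrees with 1 − 0 + 0 = 1.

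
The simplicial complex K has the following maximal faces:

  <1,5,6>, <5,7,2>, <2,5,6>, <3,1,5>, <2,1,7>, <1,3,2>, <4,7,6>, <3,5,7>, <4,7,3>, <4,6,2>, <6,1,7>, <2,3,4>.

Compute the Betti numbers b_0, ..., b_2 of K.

b_0 = 1, b_1 = 0, b_2 = 0.

K has 7 vertices, 18 edges, 12 triangles.
rank ∂_0 = 0, rank ∂_1 = 6 ⇒ b_0 = 7 − 0 − 6 = 1; all invariant factors of ∂_1 are 1 so no torsion. So H_0 = Z.
rank ∂_1 = 6, rank ∂_2 = 12 ⇒ b_1 = 18 − 6 − 12 = 0; ∂_2 has invariant factor(s) [2] giving torsion. So H_1 = Z/2Z.
rank ∂_2 = 12, rank ∂_3 = 0 ⇒ b_2 = 12 − 12 − 0 = 0. So H_2 = 0.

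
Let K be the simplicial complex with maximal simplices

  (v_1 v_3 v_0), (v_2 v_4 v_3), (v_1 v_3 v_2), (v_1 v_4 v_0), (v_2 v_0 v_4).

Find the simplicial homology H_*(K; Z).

H_0 ≅ Z,  H_1 ≅ Z,  H_2 = 0.

We work with the vertex ordering v_0 < v_1 < v_2 < v_3 < v_4. The simplices of K, each written with vertices in increasing order, are:

  0-simplices (5): [v_0], [v_1], [v_2], [v_3], [v_4]
  1-simplices (10): [v_0,v_1], [v_0,v_2], [v_0,v_3], [v_0,v_4], [v_1,v_2], [v_1,v_3], [v_1,v_4], [v_2,v_3], [v_2,v_4], [v_3,v_4]
  2-simplices (5): [v_0,v_1,v_3], [v_0,v_1,v_4], [v_0,v_2,v_4], [v_1,v_2,v_3], [v_2,v_3,v_4]

giving chain groups C_0 ≅ Z^5, C_1 ≅ Z^10, C_2 ≅ Z^5.

∂_1: C_1 → C_0 sends each edge [p,q] (with p < q) to q − p.
This gives a 5×10 integer matrix of rank 4; reducing to Smith normal form yields diagonal entries (1,1,1,1).

The boundary map ∂_2: C_2 → C_1 acts by ∂[p,q,r] = [q,r] − [p,r] + [p,q]. For instance
  ∂[v_0,v_2,v_4] = [v_2,v_4] − [v_0,v_4] + [v_0,v_2],
  ∂[v_1,v_2,v_3] = [v_2,v_3] − [v_1,v_3] + [v_1,v_2].
The resulting 10×5 matrix has rank 5, and its Smith normal form has invariant factors (1,1,1,1,1).

Computing H_k = (kernel of ∂_k) / (image of ∂_{k+1}):

  H_0: rank C_0 − rank ∂_1 = 5 − 4 = 1, and the invariant factors of ∂_1 are all 1, so H_0 ≅ Z.
  H_1: rank ker ∂_1 − rank ∂_2 = (10 − 4) − 5 = 1, and the invariant factors of ∂_2 are all 1, so H_1 ≅ Z.
  H_2: rank ker ∂_2 − rank ∂_3 = (5 − 5) − 0 = 0, and there is no ∂_3, so H_2 ≅ 0.

As a check, the Euler characteristic is 5 − 10 + 5 = 0, which agrees with 1 − 1 + 0 = 0.
(K is a triangulation of the Möbius band.)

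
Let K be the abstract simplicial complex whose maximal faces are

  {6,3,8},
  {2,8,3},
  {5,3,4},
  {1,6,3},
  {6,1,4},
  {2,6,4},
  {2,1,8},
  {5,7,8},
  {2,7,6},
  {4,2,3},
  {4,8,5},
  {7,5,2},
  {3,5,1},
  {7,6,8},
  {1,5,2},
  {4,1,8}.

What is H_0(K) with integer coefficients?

H_0 = Z.

Take the total order 1 < 2 < 3 < 4 < 5 < 6 < 7 < 8 on the vertex set. Then K (dimension 2) consists of the simplices:

  0-simplices (8): [1], [2], [3], [4], [5], [6], [7], [8]
  1-simplices (24): (24 of them)
  2-simplices (16): [1,2,5], [1,2,8], [1,3,5], [1,3,6], [1,4,6], [1,4,8], [2,3,4], [2,3,8], [2,4,6], [2,5,7], [2,6,7], [3,4,5], [3,6,8], [4,5,8], [5,7,8], [6,7,8]

Hence C_0 ≅ Z^8, C_1 ≅ Z^24, C_2 ≅ Z^16.

∂_1: C_1 → C_0 sends each edge [p,q] (with p < q) to q − p.
The 8×24 boundary matrix has rank 7 and Smith normal form diag(1,1,1,1,1,1,1).

Boundary ∂_2: C_2 → C_1 maps a triangle to the signed sum of its edges. For instance
  ∂[1,3,5] = [3,5] − [1,5] + [1,3],
  ∂[2,4,6] = [4,6] − [2,6] + [2,4].
As a 24×16 matrix over Z this has rank 15, with invariant factors (1,1,1,1,1,1,1,1,1,1,1,1,1,1,1).

From H_k ≅ ker(∂_k) / im(∂_{k+1}) we obtain:

  H_0: rank C_0 − rank ∂_1 = 8 − 7 = 1, and the invariant factors of ∂_1 are all 1, so H_0 = Z.

(K is a triangulation of the torus T^2.)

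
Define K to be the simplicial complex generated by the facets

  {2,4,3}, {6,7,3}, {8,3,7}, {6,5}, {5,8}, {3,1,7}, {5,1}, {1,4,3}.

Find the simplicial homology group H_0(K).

H_0 = Z.

K has 8 vertices, 14 edges, 5 triangles.
rank ∂_0 = 0, rank ∂_1 = 7 ⇒ b_0 = 8 − 0 − 7 = 1; all invariant factors of ∂_1 are 1 so no torsion. So H_0 = Z.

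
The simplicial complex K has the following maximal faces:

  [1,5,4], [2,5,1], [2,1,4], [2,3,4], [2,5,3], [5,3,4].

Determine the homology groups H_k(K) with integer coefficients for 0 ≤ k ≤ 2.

H_0 = Z,  H_1 = 0,  H_2 = Z.

Fix the vertex order 1 < 2 < 3 < 4 < 5 and write every simplex with vertices in increasing order. Then dim K = 2 and the simplices of K are:

  0-simplices (5): [1], [2], [3], [4], [5]
  1-simplices (9): [1,2], [1,4], [1,5], [2,3], [2,4], [2,5], [3,4], [3,5], [4,5]
  2-simplices (6): [1,2,4], [1,2,5], [1,4,5], [2,3,4], [2,3,5], [3,4,5]

so the chain groups are C_0 ≅ Z^5, C_1 ≅ Z^9, C_2 ≅ Z^6.

∂_1: C_1 → C_0 is given by ∂[p,q] = [q] − [p]. For instance
  ∂[2,3] = [3] − [2].
The 5×9 boundary matrix has rank 4 and Smith normal form diag(1,1,1,1).

Boundary ∂_2: C_2 → C_1 sends each 2-simplex [p,q,r] to [q,r] − [p,r] + [p,q]. For instance
  ∂[1,2,4] = [2,4] − [1,4] + [1,2],
  ∂[2,3,4] = [3,4] − [2,4] + [2,3].
The 9×6 boundary matrix has rank 5 and Smith normal form diag(1,1,1,1,1).

From H_k ≅ ker(∂_k) / im(∂_{k+1}) we obtain:

  H_0: rank C_0 − rank ∂_1 = 5 − 4 = 1, and the invariant factors of ∂_1 are all 1, so H_0 = Z.
  H_1: rank ker ∂_1 − rank ∂_2 = (9 − 4) − 5 = 0, and the invariant factors of ∂_2 are all 1, so H_1 = 0.
  H_2: rank ker ∂_2 − rank ∂_3 = (6 − 5) − 0 = 1, and there is no ∂_3, so H_2 = Z.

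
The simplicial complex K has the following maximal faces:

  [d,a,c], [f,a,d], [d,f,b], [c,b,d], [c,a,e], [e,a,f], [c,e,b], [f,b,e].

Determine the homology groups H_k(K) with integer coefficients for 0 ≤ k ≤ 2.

H_0 = Z,  H_1 = 0,  H_2 = Z.

Fix the vertex order a < b < c < d < e < f and write every simplex with vertices in increasing order. Then dim K = 2 and the simplices of K are:

  0-simplices (6): a, b, c, d, e, f
  1-simplices (12): ac, ad, ae, af, bc, bd, be, bf, cd, ce, df, ef
  2-simplices (8): acd, ace, adf, aef, bcd, bce, bdf, bef

giving chain groups C_0 ≅ Z^6, C_1 ≅ Z^12, C_2 ≅ Z^8.

∂_1: C_1 → C_0 maps an edge to its endpoints' difference, ∂[p,q] = q − p. For instance
  ∂cd = d − c.
The 6×12 boundary matrix has rank 5 and Smith normal form diag(1,1,1,1,1).

∂_2: C_2 → C_1 maps a triangle to the signed sum of its edges. For instance
  ∂adf = df − af + ad,
  ∂acd = cd − ad + ac.
The 12×8 boundary matrix has rank 7 and Smith normal form diag(1,1,1,1,1,1,1).

Reading off H_k = ker ∂_k / im ∂_{k+1}:

  H_0: rank C_0 − rank ∂_1 = 6 − 5 = 1, and the invariant factors of ∂_1 are all 1, so H_0 = Z.
  H_1: rank ker ∂_1 − rank ∂_2 = (12 − 5) − 7 = 0, and the invariant factors of ∂_2 are all 1, so H_1 = 0.
  H_2: rank ker ∂_2 − rank ∂_3 = (8 − 7) − 0 = 1, and there is no ∂_3, so H_2 = Z.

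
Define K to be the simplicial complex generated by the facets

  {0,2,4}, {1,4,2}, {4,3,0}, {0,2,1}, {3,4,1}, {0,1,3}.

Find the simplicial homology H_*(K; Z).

H_0 = Z,  H_1 = 0,  H_2 = Z.

We work with the vertex ordering 0 < 1 < 2 < 3 < 4. The simplices of K, each written with vertices in increasing order, are:

  0-simplices (5): [0], [1], [2], [3], [4]
  1-simplices (9): [0,1], [0,2], [0,3], [0,4], [1,2], [1,3], [1,4], [2,4], [3,4]
  2-simplices (6): [0,1,2], [0,1,3], [0,2,4], [0,3,4], [1,2,4], [1,3,4]

giving chain groups C_0 ≅ Z^5, C_1 ≅ Z^9, C_2 ≅ Z^6.

Boundary ∂_1: C_1 → C_0 maps an edge to its endpoints' difference, ∂[p,q] = q − p. For instance
  ∂[1,2] = [2] − [1].
As a 5×9 matrix over Z this has rank 4, with invariant factors (1,1,1,1).

The boundary map ∂_2: C_2 → C_1 maps a triangle to the signed sum of its edges. For instance
  ∂[0,1,2] = [1,2] − [0,2] + [0,1],
  ∂[1,3,4] = [3,4] − [1,4] + [1,3].
The 9×6 boundary matrix has rank 5 and Smith normal form diag(1,1,1,1,1).

From H_k ≅ ker(∂_k) / im(∂_{k+1}) we obtain:

  H_0: rank C_0 − rank ∂_1 = 5 − 4 = 1, and the invariant factors of ∂_1 are all 1, so H_0 = Z.
  H_1: rank ker ∂_1 − rank ∂_2 = (9 − 4) − 5 = 0, and the invariant factors of ∂_2 are all 1, so H_1 = 0.
  H_2: rank ker ∂_2 − rank ∂_3 = (6 − 5) − 0 = 1, and there is no ∂_3, so H_2 = Z.

(K is a triangulation of the 2-sphere S^2.)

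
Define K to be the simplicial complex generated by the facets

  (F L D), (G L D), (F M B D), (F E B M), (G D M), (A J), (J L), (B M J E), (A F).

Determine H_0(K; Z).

We work with the vertex ordering A < B < D < E < F < G < J < L < M. The simplices of K, each written with vertices in increasing order, are:

  0-simplices (9): A, B, D, E, F, G, J, L, M
  1-simplices (20): AF, AJ, BD, BE, BF, BJ, BM, DF, DG, DL, DM, EF, EJ, EM, FL, FM, GL, GM, JL, JM
  2-simplices (13): BDF, BDM, BEF, BEJ, BEM, BFM, BJM, DFL, DFM, DGL, DGM, EFM, EJM
  3-simplices (3): BDFM, BEFM, BEJM

Hence C_0 ≅ Z^9, C_1 ≅ Z^20, C_2 ≅ Z^13, C_3 ≅ Z^3.

The boundary map ∂_1: C_1 → C_0 sends each edge [p,q] (with p < q) to q − p.
The 9×20 boundary matrix has rank 8 and Smith normal form diag(1,1,1,1,1,1,1,1).

The boundary map ∂_2: C_2 → C_1 acts by ∂[p,q,r] = [q,r] − [p,r] + [p,q]. For instance
  ∂EFM = FM − EM + EF,
  ∂EJM = JM − EM + EJ.
The resulting 20×13 matrix has rank 10, and its Smith normal form has invariant factors (1,1,1,1,1,1,1,1,1,1).

Boundary ∂_3: C_3 → C_2 sends each 3-simplex σ to the alternating sum Σ_i (−1)^i (σ with its i-th vertex removed). For instance
  ∂BEJM = EJM − BJM + BEM − BEJ,
  ∂BEFM = EFM − BFM + BEM − BEF.
The 13×3 boundary matrix has rank 3 and Smith normal form diag(1,1,1).

Now H_k = ker ∂_k / im ∂_{k+1}, so:

  H_0: rank C_0 − rank ∂_1 = 9 − 8 = 1, and the invariant factors of ∂_1 are all 1, so H_0 = Z.

H_0 = Z.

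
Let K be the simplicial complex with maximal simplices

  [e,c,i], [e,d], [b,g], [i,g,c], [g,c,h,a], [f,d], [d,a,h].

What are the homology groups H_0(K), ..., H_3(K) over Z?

Order the vertices as a < b < c < d < e < f < g < h < i. Listing each simplex with vertices in this order, K has dimension 3 with simplices:

  0-simplices (9): a, b, c, d, e, f, g, h, i
  1-simplices (15): ac, ad, ag, ah, bg, ce, cg, ch, ci, de, df, dh, ei, gh, gi
  2-simplices (7): acg, ach, adh, agh, cei, cgh, cgi
  3-simplices (1): acgh

giving chain groups C_0 ≅ Z^9, C_1 ≅ Z^15, C_2 ≅ Z^7, C_3 ≅ Z^1.

∂_1: C_1 → C_0 sends each edge [p,q] (with p < q) to q − p.
As a 9×15 matrix over Z this has rank 8, with invariant factors (1,1,1,1,1,1,1,1).

Boundary ∂_2: C_2 → C_1 maps a triangle to the signed sum of its edges. For instance
  ∂cgh = gh − ch + cg,
  ∂ach = ch − ah + ac.
As a 15×7 matrix over Z this has rank 6, with invariant factors (1,1,1,1,1,1).

∂_3: C_3 → C_2 sends each 3-simplex σ to the alternating sum Σ_i (−1)^i (σ with its i-th vertex removed). For instance
  ∂acgh = cgh − agh + ach − acg.
The 7×1 boundary matrix has rank 1 and Smith normal form diag(1).

From H_k ≅ ker(∂_k) / im(∂_{k+1}) we obtain:

  H_0: rank C_0 − rank ∂_1 = 9 − 8 = 1, and the invariant factors of ∂_1 are all 1, so H_0 = Z.
  H_1: rank ker ∂_1 − rank ∂_2 = (15 − 8) − 6 = 1, and the invariant factors of ∂_2 are all 1, so H_1 = Z.
  H_2: rank ker ∂_2 − rank ∂_3 = (7 − 6) − 1 = 0, and the invariant factors of ∂_3 are all 1, so H_2 = 0.
  H_3: rank ker ∂_3 − rank ∂_4 = (1 − 1) − 0 = 0, and there is no ∂_4, so H_3 = 0.

H_0 ≅ Z,  H_1 ≅ Z,  H_2 = 0,  H_3 = 0.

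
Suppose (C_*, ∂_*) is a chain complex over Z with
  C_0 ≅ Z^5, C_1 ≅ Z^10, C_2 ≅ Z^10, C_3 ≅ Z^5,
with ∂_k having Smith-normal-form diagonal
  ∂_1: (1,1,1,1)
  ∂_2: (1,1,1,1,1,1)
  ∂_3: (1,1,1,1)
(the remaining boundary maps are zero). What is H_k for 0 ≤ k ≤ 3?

H_0: b_0 = 5 − 0 − 4 = 1; torsion from ∂_1 factors > 1: none. So H_0 ≅ Z.
H_1: b_1 = 10 − 4 − 6 = 0; torsion from ∂_2 factors > 1: none. So H_1 ≅ 0.
H_2: b_2 = 10 − 6 − 4 = 0; torsion from ∂_3 factors > 1: none. So H_2 ≅ 0.
H_3: b_3 = 5 − 4 − 0 = 1; torsion from ∂_4 factors > 1: none. So H_3 ≅ Z.

H_0 ≅ Z,  H_1 = 0,  H_2 = 0,  H_3 ≅ Z.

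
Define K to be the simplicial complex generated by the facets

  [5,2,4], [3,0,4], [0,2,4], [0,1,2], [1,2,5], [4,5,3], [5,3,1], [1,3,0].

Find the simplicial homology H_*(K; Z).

K has 6 vertices, 12 edges, 8 triangles.
rank ∂_0 = 0, rank ∂_1 = 5 ⇒ b_0 = 6 − 0 − 5 = 1; all invariant factors of ∂_1 are 1 so no torsion. So H_0 ≅ Z.
rank ∂_1 = 5, rank ∂_2 = 7 ⇒ b_1 = 12 − 5 − 7 = 0; all invariant factors of ∂_2 are 1 so no torsion. So H_1 ≅ 0.
rank ∂_2 = 7, rank ∂_3 = 0 ⇒ b_2 = 8 − 7 − 0 = 1. So H_2 ≅ Z.

H_0 = Z,  H_1 = 0,  H_2 = Z.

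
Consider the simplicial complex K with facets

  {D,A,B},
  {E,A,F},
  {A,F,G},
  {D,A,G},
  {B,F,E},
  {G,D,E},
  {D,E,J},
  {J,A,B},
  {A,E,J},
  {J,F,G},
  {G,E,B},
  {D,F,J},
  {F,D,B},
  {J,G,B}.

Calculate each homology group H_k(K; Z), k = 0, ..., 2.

H_0 ≅ Z,  H_1 ≅ Z^2,  H_2 ≅ Z.

K has 7 vertices, 21 edges, 14 triangles.
rank ∂_0 = 0, rank ∂_1 = 6 ⇒ b_0 = 7 − 0 − 6 = 1; all invariant factors of ∂_1 are 1 so no torsion. So H_0 ≅ Z.
rank ∂_1 = 6, rank ∂_2 = 13 ⇒ b_1 = 21 − 6 − 13 = 2; all invariant factors of ∂_2 are 1 so no torsion. So H_1 ≅ Z^2.
rank ∂_2 = 13, rank ∂_3 = 0 ⇒ b_2 = 14 − 13 − 0 = 1. So H_2 ≅ Z.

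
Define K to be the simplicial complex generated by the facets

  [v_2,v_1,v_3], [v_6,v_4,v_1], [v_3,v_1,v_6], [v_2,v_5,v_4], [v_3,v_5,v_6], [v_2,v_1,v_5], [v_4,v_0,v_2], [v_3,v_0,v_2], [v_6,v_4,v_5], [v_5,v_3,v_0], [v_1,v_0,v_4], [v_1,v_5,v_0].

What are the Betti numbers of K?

b_0 = 1, b_1 = 0, b_2 = 0.

We work with the vertex ordering v_0 < v_1 < v_2 < v_3 < v_4 < v_5 < v_6. The simplices of K, each written with vertices in increasing order, are:

  0-simplices (7): [v_0], [v_1], [v_2], [v_3], [v_4], [v_5], [v_6]
  1-simplices (18): (18 of them)
  2-simplices (12): (12 of them)

giving chain groups C_0 ≅ Z^7, C_1 ≅ Z^18, C_2 ≅ Z^12.

The boundary map ∂_1: C_1 → C_0 sends each edge [p,q] (with p < q) to q − p.
As a 7×18 matrix over Z this has rank 6, with invariant factors (1,1,1,1,1,1).

Boundary ∂_2: C_2 → C_1 acts by ∂[p,q,r] = [q,r] − [p,r] + [p,q]. For instance
  ∂[v_1,v_4,v_6] = [v_4,v_6] − [v_1,v_6] + [v_1,v_4],
  ∂[v_0,v_1,v_5] = [v_1,v_5] − [v_0,v_5] + [v_0,v_1].
The resulting 18×12 matrix has rank 12, and its Smith normal form has invariant factors (1,1,1,1,1,1,1,1,1,1,1,2).

Reading off H_k = ker ∂_k / im ∂_{k+1}:

  H_0: rank C_0 − rank ∂_1 = 7 − 6 = 1, and the invariant factors of ∂_1 are all 1, so H_0 ≅ Z.
  H_1: rank ker ∂_1 − rank ∂_2 = (18 − 6) − 12 = 0, and ∂_2 has invariant factor 2 > 1, so H_1 ≅ Z_2.
  H_2: rank ker ∂_2 − rank ∂_3 = (12 − 12) − 0 = 0, and there is no ∂_3, so H_2 ≅ 0.

Hence the Betti numbers are b_0 = 1, b_1 = 0, b_2 = 0.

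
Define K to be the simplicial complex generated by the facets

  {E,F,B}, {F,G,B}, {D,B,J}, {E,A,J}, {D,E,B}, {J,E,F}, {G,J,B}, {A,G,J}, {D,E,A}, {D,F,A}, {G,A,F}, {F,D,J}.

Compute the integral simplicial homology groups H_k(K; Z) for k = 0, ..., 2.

Take the total order A < B < D < E < F < G < J on the vertex set. Then K (dimension 2) consists of the simplices:

  0-simplices (7): A, B, D, E, F, G, J
  1-simplices (18): AD, AE, AF, AG, AJ, BD, BE, BF, BG, BJ, DE, DF, DJ, EF, EJ, FG, FJ, GJ
  2-simplices (12): ADE, ADF, AEJ, AFG, AGJ, BDE, BDJ, BEF, BFG, BGJ, DFJ, EFJ

giving chain groups C_0 ≅ Z^7, C_1 ≅ Z^18, C_2 ≅ Z^12.

Boundary ∂_1: C_1 → C_0 sends each edge [p,q] (with p < q) to q − p. For instance
  ∂FG = G − F.
As a 7×18 matrix over Z this has rank 6, with invariant factors (1,1,1,1,1,1).

Boundary ∂_2: C_2 → C_1 sends each 2-simplex [p,q,r] to [q,r] − [p,r] + [p,q]. For instance
  ∂AGJ = GJ − AJ + AG,
  ∂DFJ = FJ − DJ + DF.
The 18×12 boundary matrix has rank 12 and Smith normal form diag(1,1,1,1,1,1,1,1,1,1,1,2).

Computing H_k = (kernel of ∂_k) / (image of ∂_{k+1}):

  H_0: rank C_0 − rank ∂_1 = 7 − 6 = 1, and the invariant factors of ∂_1 are all 1, so H_0 ≅ Z.
  H_1: rank ker ∂_1 − rank ∂_2 = (18 − 6) − 12 = 0, and ∂_2 has invariant factor 2 > 1, so H_1 ≅ Z/2.
  H_2: rank ker ∂_2 − rank ∂_3 = (12 − 12) − 0 = 0, and there is no ∂_3, so H_2 ≅ 0.

As a check, the Euler characteristic is 7 − 18 + 12 = 1, which agrees with 1 − 0 + 0 = 1.
(K is a triangulation of the real projective plane RP^2.)

H_0 ≅ Z,  H_1 ≅ Z/2,  H_2 = 0.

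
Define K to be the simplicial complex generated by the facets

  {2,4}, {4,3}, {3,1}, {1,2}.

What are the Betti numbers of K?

b_0 = 1, b_1 = 1.

We work with the vertex ordering 1 < 2 < 3 < 4. The simplices of K, each written with vertices in increasing order, are:

  0-simplices (4): [1], [2], [3], [4]
  1-simplices (4): [1,2], [1,3], [2,4], [3,4]

giving chain groups C_0 ≅ Z^4, C_1 ≅ Z^4.

∂_1: C_1 → C_0 is given by ∂[p,q] = [q] − [p]. For instance
  ∂[2,4] = [4] − [2].
The 4×4 boundary matrix has rank 3 and Smith normal form diag(1,1,1).

Reading off H_k = ker ∂_k / im ∂_{k+1}:

  H_0: rank C_0 − rank ∂_1 = 4 − 3 = 1, and the invariant factors of ∂_1 are all 1, so H_0 ≅ Z.
  H_1: rank ker ∂_1 − rank ∂_2 = (4 − 3) − 0 = 1, and there is no ∂_2, so H_1 ≅ Z.

As a check, the Euler characteristic is 4 − 4 = 0, which agrees with 1 − 1 = 0.
(K is a triangulation of the circle S^1.)

Hence the Betti numbers are b_0 = 1, b_1 = 1.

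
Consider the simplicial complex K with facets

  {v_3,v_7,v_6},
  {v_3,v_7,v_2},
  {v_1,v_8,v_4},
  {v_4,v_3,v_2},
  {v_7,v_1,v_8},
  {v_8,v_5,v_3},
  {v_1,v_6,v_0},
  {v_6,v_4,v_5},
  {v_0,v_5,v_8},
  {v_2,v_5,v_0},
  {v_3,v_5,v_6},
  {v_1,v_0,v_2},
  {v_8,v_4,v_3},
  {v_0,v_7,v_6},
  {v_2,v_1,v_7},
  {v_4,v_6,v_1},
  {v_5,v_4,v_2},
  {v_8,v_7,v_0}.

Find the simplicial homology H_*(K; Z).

Take the total order v_0 < v_1 < v_2 < v_3 < v_4 < v_5 < v_6 < v_7 < v_8 on the vertex set. Then K (dimension 2) consists of the simplices:

  0-simplices (9): [v_0], [v_1], [v_2], [v_3], [v_4], [v_5], [v_6], [v_7], [v_8]
  1-simplices (27): (27 of them)
  2-simplices (18): (18 of them)

giving chain groups C_0 ≅ Z^9, C_1 ≅ Z^27, C_2 ≅ Z^18.

Boundary ∂_1: C_1 → C_0 sends each edge [p,q] (with p < q) to q − p. For instance
  ∂[v_0,v_8] = [v_8] − [v_0].
The 9×27 boundary matrix has rank 8 and Smith normal form diag(1,1,1,1,1,1,1,1).

The boundary map ∂_2: C_2 → C_1 acts by ∂[p,q,r] = [q,r] − [p,r] + [p,q]. For instance
  ∂[v_1,v_4,v_6] = [v_4,v_6] − [v_1,v_6] + [v_1,v_4],
  ∂[v_0,v_7,v_8] = [v_7,v_8] − [v_0,v_8] + [v_0,v_7].
As a 27×18 matrix over Z this has rank 18, with invariant factors (1,1,1,1,1,1,1,1,1,1,1,1,1,1,1,1,1,2).

Computing H_k = (kernel of ∂_k) / (image of ∂_{k+1}):

  H_0: rank C_0 − rank ∂_1 = 9 − 8 = 1, and the invariant factors of ∂_1 are all 1, so H_0 ≅ Z.
  H_1: rank ker ∂_1 − rank ∂_2 = (27 − 8) − 18 = 1, and ∂_2 has invariant factor 2 > 1, so H_1 ≅ Z ⊕ Z/2.
  H_2: rank ker ∂_2 − rank ∂_3 = (18 − 18) − 0 = 0, and there is no ∂_3, so H_2 ≅ 0.

As a check, the Euler characteristic is 9 − 27 + 18 = 0, which agrees with 1 − 1 + 0 = 0.

H_0 ≅ Z,  H_1 ≅ Z ⊕ Z/2,  H_2 = 0.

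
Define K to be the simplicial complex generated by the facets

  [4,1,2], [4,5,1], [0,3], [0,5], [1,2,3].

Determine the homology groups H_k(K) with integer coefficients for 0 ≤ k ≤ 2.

Fix the vertex order 0 < 1 < 2 < 3 < 4 < 5 and write every simplex with vertices in increasing order. Then dim K = 2 and the simplices of K are:

  0-simplices (6): [0], [1], [2], [3], [4], [5]
  1-simplices (9): [0,3], [0,5], [1,2], [1,3], [1,4], [1,5], [2,3], [2,4], [4,5]
  2-simplices (3): [1,2,3], [1,2,4], [1,4,5]

Hence C_0 ≅ Z^6, C_1 ≅ Z^9, C_2 ≅ Z^3.

∂_1: C_1 → C_0 sends each edge [p,q] (with p < q) to q − p. For instance
  ∂[2,4] = [4] − [2].
As a 6×9 matrix over Z this has rank 5, with invariant factors (1,1,1,1,1).

The boundary map ∂_2: C_2 → C_1 acts by ∂[p,q,r] = [q,r] − [p,r] + [p,q]. For instance
  ∂[1,2,3] = [2,3] − [1,3] + [1,2],
  ∂[1,2,4] = [2,4] − [1,4] + [1,2].
The resulting 9×3 matrix has rank 3, and its Smith normal form has invariant factors (1,1,1).

Reading off H_k = ker ∂_k / im ∂_{k+1}:

  H_0: rank C_0 − rank ∂_1 = 6 − 5 = 1, and the invariant factors of ∂_1 are all 1, so H_0 ≅ Z.
  H_1: rank ker ∂_1 − rank ∂_2 = (9 − 5) − 3 = 1, and the invariant factors of ∂_2 are all 1, so H_1 ≅ Z.
  H_2: rank ker ∂_2 − rank ∂_3 = (3 − 3) − 0 = 0, and there is no ∂_3, so H_2 ≅ 0.

As a check, the Euler characteristic is 6 − 9 + 3 = 0, which agrees with 1 − 1 + 0 = 0.

H_0 ≅ Z,  H_1 ≅ Z,  H_2 = 0.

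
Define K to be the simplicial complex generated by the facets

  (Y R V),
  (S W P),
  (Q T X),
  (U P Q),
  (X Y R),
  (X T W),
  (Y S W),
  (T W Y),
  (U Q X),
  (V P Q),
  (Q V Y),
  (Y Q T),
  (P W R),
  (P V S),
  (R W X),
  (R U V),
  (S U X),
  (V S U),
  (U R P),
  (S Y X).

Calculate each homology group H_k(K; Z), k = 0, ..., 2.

H_0 ≅ Z,  H_1 ≅ Z ⊕ Z/2,  H_2 = 0.

Order the vertices as P < Q < R < S < T < U < V < W < X < Y. Listing each simplex with vertices in this order, K has dimension 2 with simplices:

  0-simplices (10): P, Q, R, S, T, U, V, W, X, Y
  1-simplices (30): PQ, PR, PS, PU, PV, PW, QT, QU, QV, QX, QY, RU, RV, RW, RX, RY, SU, SV, SW, SX, SY, TW, TX, TY, UV, UX, VY, WX, WY, XY
  2-simplices (20): PQU, PQV, PRU, PRW, PSV, PSW, QTX, QTY, QUX, QVY, RUV, RVY, RWX, RXY, SUV, SUX, SWY, SXY, TWX, TWY

giving chain groups C_0 ≅ Z^10, C_1 ≅ Z^30, C_2 ≅ Z^20.

The boundary map ∂_1: C_1 → C_0 is given by ∂[p,q] = [q] − [p].
The resulting 10×30 matrix has rank 9, and its Smith normal form has invariant factors (1,1,1,1,1,1,1,1,1).

∂_2: C_2 → C_1 acts by ∂[p,q,r] = [q,r] − [p,r] + [p,q]. For instance
  ∂TWY = WY − TY + TW,
  ∂PQV = QV − PV + PQ.
This gives a 30×20 integer matrix of rank 20; reducing to Smith normal form yields diagonal entries (1,1,1,1,1,1,1,1,1,1,1,1,1,1,1,1,1,1,1,2).

Reading off H_k = ker ∂_k / im ∂_{k+1}:

  H_0: rank C_0 − rank ∂_1 = 10 − 9 = 1, and the invariant factors of ∂_1 are all 1, so H_0 = Z.
  H_1: rank ker ∂_1 − rank ∂_2 = (30 − 9) − 20 = 1, and ∂_2 has invariant factor 2 > 1, so H_1 = Z ⊕ Z/2.
  H_2: rank ker ∂_2 − rank ∂_3 = (20 − 20) − 0 = 0, and there is no ∂_3, so H_2 = 0.

As a check, the Euler characteristic is 10 − 30 + 20 = 0, which agrees with 1 − 1 + 0 = 0.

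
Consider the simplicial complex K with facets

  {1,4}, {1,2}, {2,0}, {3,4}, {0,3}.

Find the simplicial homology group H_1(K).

H_1 ≅ Z.

Take the total order 0 < 1 < 2 < 3 < 4 on the vertex set. Then K (dimension 1) consists of the simplices:

  0-simplices (5): [0], [1], [2], [3], [4]
  1-simplices (5): [0,2], [0,3], [1,2], [1,4], [3,4]

so the chain groups are C_0 ≅ Z^5, C_1 ≅ Z^5.

The boundary map ∂_1: C_1 → C_0 maps an edge to its endpoints' difference, ∂[p,q] = q − p. For instance
  ∂[1,4] = [4] − [1].
The resulting 5×5 matrix has rank 4, and its Smith normal form has invariant factors (1,1,1,1).

Computing H_k = (kernel of ∂_k) / (image of ∂_{k+1}):

  H_1: rank ker ∂_1 − rank ∂_2 = (5 − 4) − 0 = 1, and there is no ∂_2, so H_1 = Z.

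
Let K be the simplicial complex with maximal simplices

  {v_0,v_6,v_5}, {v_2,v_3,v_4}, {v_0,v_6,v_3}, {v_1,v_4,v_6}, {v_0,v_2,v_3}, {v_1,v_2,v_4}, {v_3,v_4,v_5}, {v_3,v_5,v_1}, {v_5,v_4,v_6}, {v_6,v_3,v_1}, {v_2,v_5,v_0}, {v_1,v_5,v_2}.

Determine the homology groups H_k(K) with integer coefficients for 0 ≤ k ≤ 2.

H_0 = Z,  H_1 = Z/2Z,  H_2 = 0.

Take the total order v_0 < v_1 < v_2 < v_3 < v_4 < v_5 < v_6 on the vertex set. Then K (dimension 2) consists of the simplices:

  0-simplices (7): [v_0], [v_1], [v_2], [v_3], [v_4], [v_5], [v_6]
  1-simplices (18): (18 of them)
  2-simplices (12): (12 of them)

Hence C_0 ≅ Z^7, C_1 ≅ Z^18, C_2 ≅ Z^12.

The boundary map ∂_1: C_1 → C_0 is given by ∂[p,q] = [q] − [p].
This gives a 7×18 integer matrix of rank 6; reducing to Smith normal form yields diagonal entries (1,1,1,1,1,1).

∂_2: C_2 → C_1 maps a triangle to the signed sum of its edges. For instance
  ∂[v_2,v_3,v_4] = [v_3,v_4] − [v_2,v_4] + [v_2,v_3],
  ∂[v_0,v_3,v_6] = [v_3,v_6] − [v_0,v_6] + [v_0,v_3].
The resulting 18×12 matrix has rank 12, and its Smith normal form has invariant factors (1,1,1,1,1,1,1,1,1,1,1,2).

From H_k ≅ ker(∂_k) / im(∂_{k+1}) we obtain:

  H_0: rank C_0 − rank ∂_1 = 7 − 6 = 1, and the invariant factors of ∂_1 are all 1, so H_0 = Z.
  H_1: rank ker ∂_1 − rank ∂_2 = (18 − 6) − 12 = 0, and ∂_2 has invariant factor 2 > 1, so H_1 = Z/2Z.
  H_2: rank ker ∂_2 − rank ∂_3 = (12 − 12) − 0 = 0, and there is no ∂_3, so H_2 = 0.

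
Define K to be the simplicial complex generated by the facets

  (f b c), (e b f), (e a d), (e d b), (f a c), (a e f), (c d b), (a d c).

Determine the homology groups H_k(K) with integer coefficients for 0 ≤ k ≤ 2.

H_0 ≅ Z,  H_1 = 0,  H_2 ≅ Z.

Order the vertices as a < b < c < d < e < f. Listing each simplex with vertices in this order, K has dimension 2 with simplices:

  0-simplices (6): a, b, c, d, e, f
  1-simplices (12): ac, ad, ae, af, bc, bd, be, bf, cd, cf, de, ef
  2-simplices (8): acd, acf, ade, aef, bcd, bcf, bde, bef

giving chain groups C_0 ≅ Z^6, C_1 ≅ Z^12, C_2 ≅ Z^8.

∂_1: C_1 → C_0 maps an edge to its endpoints' difference, ∂[p,q] = q − p.
As a 6×12 matrix over Z this has rank 5, with invariant factors (1,1,1,1,1).

The boundary map ∂_2: C_2 → C_1 acts by ∂[p,q,r] = [q,r] − [p,r] + [p,q]. For instance
  ∂bde = de − be + bd,
  ∂ade = de − ae + ad.
This gives a 12×8 integer matrix of rank 7; reducing to Smith normal form yields diagonal entries (1,1,1,1,1,1,1).

Computing H_k = (kernel of ∂_k) / (image of ∂_{k+1}):

  H_0: rank C_0 − rank ∂_1 = 6 − 5 = 1, and the invariant factors of ∂_1 are all 1, so H_0 = Z.
  H_1: rank ker ∂_1 − rank ∂_2 = (12 − 5) − 7 = 0, and the invariant factors of ∂_2 are all 1, so H_1 = 0.
  H_2: rank ker ∂_2 − rank ∂_3 = (8 − 7) − 0 = 1, and there is no ∂_3, so H_2 = Z.

(K is a triangulation of the 2-sphere S^2.)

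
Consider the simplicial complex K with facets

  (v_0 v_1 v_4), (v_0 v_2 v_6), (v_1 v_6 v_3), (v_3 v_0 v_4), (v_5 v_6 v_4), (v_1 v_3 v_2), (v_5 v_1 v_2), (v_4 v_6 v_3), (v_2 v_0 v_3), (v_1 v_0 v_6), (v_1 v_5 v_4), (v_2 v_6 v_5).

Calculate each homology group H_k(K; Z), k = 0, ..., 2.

H_0 = Z,  H_1 = Z/2,  H_2 = 0.

We work with the vertex ordering v_0 < v_1 < v_2 < v_3 < v_4 < v_5 < v_6. The simplices of K, each written with vertices in increasing order, are:

  0-simplices (7): [v_0], [v_1], [v_2], [v_3], [v_4], [v_5], [v_6]
  1-simplices (18): (18 of them)
  2-simplices (12): (12 of them)

so the chain groups are C_0 ≅ Z^7, C_1 ≅ Z^18, C_2 ≅ Z^12.

∂_1: C_1 → C_0 sends each edge [p,q] (with p < q) to q − p. For instance
  ∂[v_3,v_6] = [v_6] − [v_3].
As a 7×18 matrix over Z this has rank 6, with invariant factors (1,1,1,1,1,1).

The boundary map ∂_2: C_2 → C_1 maps a triangle to the signed sum of its edges. For instance
  ∂[v_0,v_3,v_4] = [v_3,v_4] − [v_0,v_4] + [v_0,v_3],
  ∂[v_0,v_1,v_6] = [v_1,v_6] − [v_0,v_6] + [v_0,v_1].
The 18×12 boundary matrix has rank 12 and Smith normal form diag(1,1,1,1,1,1,1,1,1,1,1,2).

From H_k ≅ ker(∂_k) / im(∂_{k+1}) we obtain:

  H_0: rank C_0 − rank ∂_1 = 7 − 6 = 1, and the invariant factors of ∂_1 are all 1, so H_0 ≅ Z.
  H_1: rank ker ∂_1 − rank ∂_2 = (18 − 6) − 12 = 0, and ∂_2 has invariant factor 2 > 1, so H_1 ≅ Z/2.
  H_2: rank ker ∂_2 − rank ∂_3 = (12 − 12) − 0 = 0, and there is no ∂_3, so H_2 ≅ 0.

As a check, the Euler characteristic is 7 − 18 + 12 = 1, which agrees with 1 − 0 + 0 = 1.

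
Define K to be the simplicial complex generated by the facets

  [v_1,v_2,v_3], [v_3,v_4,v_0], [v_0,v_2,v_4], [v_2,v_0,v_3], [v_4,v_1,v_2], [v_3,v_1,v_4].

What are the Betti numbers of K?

K has 5 vertices, 9 edges, 6 triangles.
rank ∂_0 = 0, rank ∂_1 = 4 ⇒ b_0 = 5 − 0 − 4 = 1; all invariant factors of ∂_1 are 1 so no torsion. So H_0 ≅ Z.
rank ∂_1 = 4, rank ∂_2 = 5 ⇒ b_1 = 9 − 4 − 5 = 0; all invariant factors of ∂_2 are 1 so no torsion. So H_1 ≅ 0.
rank ∂_2 = 5, rank ∂_3 = 0 ⇒ b_2 = 6 − 5 − 0 = 1. So H_2 ≅ Z.

b_0 = 1, b_1 = 0, b_2 = 1.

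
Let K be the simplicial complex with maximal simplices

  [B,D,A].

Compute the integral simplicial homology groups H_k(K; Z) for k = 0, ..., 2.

We work with the vertex ordering A < B < D. The simplices of K, each written with vertices in increasing order, are:

  0-simplices (3): A, B, D
  1-simplices (3): AB, AD, BD
  2-simplices (1): ABD

so the chain groups are C_0 ≅ Z^3, C_1 ≅ Z^3, C_2 ≅ Z^1.

The boundary map ∂_1: C_1 → C_0 is given by ∂[p,q] = [q] − [p].
This gives a 3×3 integer matrix of rank 2; reducing to Smith normal form yields diagonal entries (1,1).

The boundary map ∂_2: C_2 → C_1 acts by ∂[p,q,r] = [q,r] − [p,r] + [p,q]. For instance
  ∂ABD = BD − AD + AB.
The 3×1 boundary matrix has rank 1 and Smith normal form diag(1).

Now H_k = ker ∂_k / im ∂_{k+1}, so:

  H_0: rank C_0 − rank ∂_1 = 3 − 2 = 1, and the invariant factors of ∂_1 are all 1, so H_0 ≅ Z.
  H_1: rank ker ∂_1 − rank ∂_2 = (3 − 2) − 1 = 0, and the invariant factors of ∂_2 are all 1, so H_1 ≅ 0.
  H_2: rank ker ∂_2 − rank ∂_3 = (1 − 1) − 0 = 0, and there is no ∂_3, so H_2 ≅ 0.

As a check, the Euler characteristic is 3 − 3 + 1 = 1, which agrees with 1 − 0 + 0 = 1.

H_0 = Z,  H_1 = 0,  H_2 = 0.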